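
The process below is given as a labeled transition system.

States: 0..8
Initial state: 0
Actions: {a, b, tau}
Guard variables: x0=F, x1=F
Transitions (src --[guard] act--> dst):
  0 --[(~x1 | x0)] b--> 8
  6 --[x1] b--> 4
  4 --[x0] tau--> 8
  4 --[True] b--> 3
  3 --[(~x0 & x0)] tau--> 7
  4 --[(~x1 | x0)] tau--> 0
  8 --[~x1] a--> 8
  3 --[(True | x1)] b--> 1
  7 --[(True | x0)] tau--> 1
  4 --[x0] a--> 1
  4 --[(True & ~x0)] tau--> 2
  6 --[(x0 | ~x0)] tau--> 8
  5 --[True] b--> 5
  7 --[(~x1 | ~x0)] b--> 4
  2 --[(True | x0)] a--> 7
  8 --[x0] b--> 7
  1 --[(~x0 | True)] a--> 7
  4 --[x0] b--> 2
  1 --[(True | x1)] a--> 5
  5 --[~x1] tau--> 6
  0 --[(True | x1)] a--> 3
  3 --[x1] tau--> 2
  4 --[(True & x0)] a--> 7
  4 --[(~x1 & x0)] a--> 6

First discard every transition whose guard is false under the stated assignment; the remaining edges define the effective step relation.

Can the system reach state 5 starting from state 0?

After dropping false guards: 15 live edges.
Layer 0: {0}
Layer 1: {3,8}  cumulative {0,3,8}
Layer 2: {1}  cumulative {0,1,3,8}
Layer 3: {5,7}  cumulative {0,1,3,5,7,8}
Layer 4: {4,6}  cumulative {0,1,3,4,5,6,7,8}
Layer 5: {2}  cumulative {0,1,2,3,4,5,6,7,8}
Reachable = {0,1,2,3,4,5,6,7,8}
witness 5: a·b·a

Answer: REACHABLE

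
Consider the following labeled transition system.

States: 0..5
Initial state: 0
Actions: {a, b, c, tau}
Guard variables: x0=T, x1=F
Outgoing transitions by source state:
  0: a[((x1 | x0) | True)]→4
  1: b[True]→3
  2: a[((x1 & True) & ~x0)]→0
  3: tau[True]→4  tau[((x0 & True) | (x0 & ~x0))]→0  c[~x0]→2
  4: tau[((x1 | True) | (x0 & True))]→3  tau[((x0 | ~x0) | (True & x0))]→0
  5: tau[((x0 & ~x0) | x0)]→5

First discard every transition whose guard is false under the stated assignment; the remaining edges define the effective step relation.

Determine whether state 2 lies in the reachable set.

Answer: UNREACHABLE

Trace:
7 transition(s) survive guard evaluation.
depth 0: {0}
depth 1: {4}  total {0,4}
depth 2: {3}  total {0,3,4}
Reachable = {0,3,4}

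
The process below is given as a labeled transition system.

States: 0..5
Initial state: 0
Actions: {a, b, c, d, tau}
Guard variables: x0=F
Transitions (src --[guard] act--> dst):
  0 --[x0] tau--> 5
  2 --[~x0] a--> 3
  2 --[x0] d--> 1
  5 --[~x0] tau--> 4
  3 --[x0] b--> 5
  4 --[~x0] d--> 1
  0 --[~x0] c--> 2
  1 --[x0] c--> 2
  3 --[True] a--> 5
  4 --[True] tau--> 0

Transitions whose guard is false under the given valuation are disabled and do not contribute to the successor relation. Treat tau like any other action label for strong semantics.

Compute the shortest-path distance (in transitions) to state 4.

Breadth-first toward 4:
  L0 = {0}
  L1 = {2}
  L2 = {3}
  L3 = {5}
  L4 = {4}
depth(4)=4, e.g. c·a·a·tau

Answer: 4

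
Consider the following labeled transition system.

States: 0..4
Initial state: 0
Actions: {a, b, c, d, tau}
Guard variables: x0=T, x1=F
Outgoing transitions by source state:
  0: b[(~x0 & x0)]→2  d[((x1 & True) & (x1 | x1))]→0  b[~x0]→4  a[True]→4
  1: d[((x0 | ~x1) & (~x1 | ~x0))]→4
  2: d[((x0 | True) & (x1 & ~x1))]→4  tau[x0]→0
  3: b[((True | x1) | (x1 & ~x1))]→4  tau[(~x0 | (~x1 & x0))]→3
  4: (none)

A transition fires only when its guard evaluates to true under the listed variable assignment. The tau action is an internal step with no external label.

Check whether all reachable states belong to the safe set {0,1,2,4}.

Inv-set: {0,1,2,4}
Reachable = {0,4}
  0: ok
  4: ok

Answer: INVARIANT HOLDS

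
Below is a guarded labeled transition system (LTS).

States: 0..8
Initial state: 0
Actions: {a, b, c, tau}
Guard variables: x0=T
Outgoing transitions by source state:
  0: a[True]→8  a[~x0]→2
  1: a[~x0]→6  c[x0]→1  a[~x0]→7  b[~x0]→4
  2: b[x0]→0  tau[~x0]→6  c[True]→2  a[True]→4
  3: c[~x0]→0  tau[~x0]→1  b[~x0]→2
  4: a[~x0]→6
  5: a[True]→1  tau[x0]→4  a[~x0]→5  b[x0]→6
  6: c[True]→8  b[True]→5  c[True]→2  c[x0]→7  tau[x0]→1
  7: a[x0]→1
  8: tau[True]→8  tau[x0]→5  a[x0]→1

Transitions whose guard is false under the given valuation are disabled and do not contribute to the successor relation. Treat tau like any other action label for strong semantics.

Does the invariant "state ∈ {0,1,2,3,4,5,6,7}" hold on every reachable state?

Safe = {0,1,2,3,4,5,6,7}
R = {0,1,2,4,5,6,7,8}
  0: ✓
  1: ✓
  2: ✓
  4: ✓
  5: ✓
  6: ✓
  7: ✓
  8: outside
reach 8 via a — violates

Answer: INVARIANT VIOLATED at state 8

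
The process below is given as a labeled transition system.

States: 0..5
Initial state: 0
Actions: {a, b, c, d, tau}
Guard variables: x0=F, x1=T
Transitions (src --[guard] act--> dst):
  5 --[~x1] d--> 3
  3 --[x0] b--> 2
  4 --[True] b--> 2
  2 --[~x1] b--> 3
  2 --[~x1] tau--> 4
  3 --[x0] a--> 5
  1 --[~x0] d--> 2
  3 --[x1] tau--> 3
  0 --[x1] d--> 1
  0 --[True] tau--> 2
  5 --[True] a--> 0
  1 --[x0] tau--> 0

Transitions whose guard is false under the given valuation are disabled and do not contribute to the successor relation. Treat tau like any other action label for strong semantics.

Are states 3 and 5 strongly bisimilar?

Answer: NOT BISIMILAR

Working:
Refine partition for ~:
  π0 = {{0,1,2,3,4,5}}
  π1 = {{0},{1},{2},{3},{4},{5}}
stable after 2 split(s): 6 block(s)
3∈{3}, 5∈{5}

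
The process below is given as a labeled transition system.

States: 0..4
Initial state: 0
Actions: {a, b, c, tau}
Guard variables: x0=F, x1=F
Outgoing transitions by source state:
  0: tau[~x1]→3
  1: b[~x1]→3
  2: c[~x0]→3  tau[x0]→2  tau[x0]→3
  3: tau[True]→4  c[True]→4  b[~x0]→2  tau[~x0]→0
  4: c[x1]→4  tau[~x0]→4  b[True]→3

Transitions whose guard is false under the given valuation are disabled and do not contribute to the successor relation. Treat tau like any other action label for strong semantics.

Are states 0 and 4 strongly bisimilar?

Bisimulation quotient by refinement:
  π0 = {{0,1,2,3,4}}
  π1 = {{0},{1},{2},{3},{4}}
Fixed point at round 2; 5 class(es).
class of 0: {0}; class of 4: {4}

Answer: NOT BISIMILAR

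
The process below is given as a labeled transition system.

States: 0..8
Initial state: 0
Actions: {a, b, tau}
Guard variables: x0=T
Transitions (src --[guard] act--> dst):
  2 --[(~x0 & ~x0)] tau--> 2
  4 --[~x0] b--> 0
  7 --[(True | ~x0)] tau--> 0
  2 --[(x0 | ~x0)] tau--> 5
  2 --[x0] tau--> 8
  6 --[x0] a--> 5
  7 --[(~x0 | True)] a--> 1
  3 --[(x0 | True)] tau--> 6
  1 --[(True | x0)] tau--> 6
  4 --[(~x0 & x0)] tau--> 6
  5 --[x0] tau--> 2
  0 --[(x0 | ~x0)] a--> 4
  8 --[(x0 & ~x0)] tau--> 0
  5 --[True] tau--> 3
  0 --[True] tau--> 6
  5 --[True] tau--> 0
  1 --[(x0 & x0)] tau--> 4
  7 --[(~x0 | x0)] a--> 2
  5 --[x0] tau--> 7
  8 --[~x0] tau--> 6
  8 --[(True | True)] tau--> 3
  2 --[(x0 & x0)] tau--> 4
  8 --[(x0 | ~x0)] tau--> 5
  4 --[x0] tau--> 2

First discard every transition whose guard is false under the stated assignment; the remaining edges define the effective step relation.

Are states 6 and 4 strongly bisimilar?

Answer: NOT BISIMILAR

Analysis:
Bisimulation quotient by refinement:
  π0 = {{0,1,2,3,4,5,6,7,8}}
  π1 = {{0,7},{1,2,3,4,5,8},{6}}
  π2 = {{0},{1},{2,4,8},{3},{5},{6},{7}}
  π3 = {{0},{1},{2},{3},{4},{5},{6},{7},{8}}
stable after 4 split(s): 9 block(s)
class of 6: {6}; class of 4: {4}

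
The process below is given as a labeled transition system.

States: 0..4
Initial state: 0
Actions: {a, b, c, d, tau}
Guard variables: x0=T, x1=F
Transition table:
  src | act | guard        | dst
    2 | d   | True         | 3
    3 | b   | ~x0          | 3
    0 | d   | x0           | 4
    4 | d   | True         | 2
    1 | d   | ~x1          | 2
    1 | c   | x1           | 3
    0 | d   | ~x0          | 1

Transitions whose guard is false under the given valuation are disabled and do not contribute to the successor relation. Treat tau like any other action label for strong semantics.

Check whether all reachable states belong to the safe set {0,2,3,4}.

Inv-set: {0,2,3,4}
Reachable = {0,2,3,4}
  0: ✓
  2: ✓
  3: ✓
  4: ✓

Answer: INVARIANT HOLDS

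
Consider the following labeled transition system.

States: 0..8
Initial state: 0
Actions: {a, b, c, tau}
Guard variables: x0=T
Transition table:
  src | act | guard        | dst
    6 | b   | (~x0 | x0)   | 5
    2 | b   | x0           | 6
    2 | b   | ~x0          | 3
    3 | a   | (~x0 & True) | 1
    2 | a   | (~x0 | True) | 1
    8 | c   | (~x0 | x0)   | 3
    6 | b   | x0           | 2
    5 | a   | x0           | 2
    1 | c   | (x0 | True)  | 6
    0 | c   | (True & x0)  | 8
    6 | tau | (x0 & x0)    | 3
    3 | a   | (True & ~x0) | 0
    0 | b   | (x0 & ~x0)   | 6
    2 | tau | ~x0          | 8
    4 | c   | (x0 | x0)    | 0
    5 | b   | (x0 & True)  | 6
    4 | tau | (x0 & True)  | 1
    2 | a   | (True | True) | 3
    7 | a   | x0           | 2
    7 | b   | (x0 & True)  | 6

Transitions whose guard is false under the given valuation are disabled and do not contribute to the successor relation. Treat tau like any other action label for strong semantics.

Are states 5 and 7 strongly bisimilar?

Answer: BISIMILAR

Working:
Refine partition for ~:
  π0 = {{0,1,2,3,4,5,6,7,8}}
  π1 = {{0,1,8},{2,5,7},{3},{4},{6}}
  π2 = {{0},{1},{2},{3},{4},{5,7},{6},{8}}
stable after 3 split(s): 8 block(s)
[5]={5,7}  [7]={5,7}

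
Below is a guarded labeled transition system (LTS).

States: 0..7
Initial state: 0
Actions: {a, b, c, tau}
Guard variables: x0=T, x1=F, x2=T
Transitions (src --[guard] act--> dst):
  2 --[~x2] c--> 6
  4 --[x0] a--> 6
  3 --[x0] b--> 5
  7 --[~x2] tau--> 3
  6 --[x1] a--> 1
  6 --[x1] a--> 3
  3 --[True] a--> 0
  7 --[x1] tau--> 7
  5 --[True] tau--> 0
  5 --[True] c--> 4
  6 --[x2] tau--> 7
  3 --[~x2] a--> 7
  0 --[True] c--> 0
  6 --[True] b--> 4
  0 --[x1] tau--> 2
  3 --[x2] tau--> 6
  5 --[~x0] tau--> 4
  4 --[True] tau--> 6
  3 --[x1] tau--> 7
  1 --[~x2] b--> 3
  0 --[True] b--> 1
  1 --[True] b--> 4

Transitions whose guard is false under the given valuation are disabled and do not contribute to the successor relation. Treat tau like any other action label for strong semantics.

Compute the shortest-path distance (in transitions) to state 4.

Answer: 2

Trace:
Breadth-first toward 4:
  L0 = {0}
  L1 = {1}
  L2 = {4}
depth(4)=2, e.g. b·b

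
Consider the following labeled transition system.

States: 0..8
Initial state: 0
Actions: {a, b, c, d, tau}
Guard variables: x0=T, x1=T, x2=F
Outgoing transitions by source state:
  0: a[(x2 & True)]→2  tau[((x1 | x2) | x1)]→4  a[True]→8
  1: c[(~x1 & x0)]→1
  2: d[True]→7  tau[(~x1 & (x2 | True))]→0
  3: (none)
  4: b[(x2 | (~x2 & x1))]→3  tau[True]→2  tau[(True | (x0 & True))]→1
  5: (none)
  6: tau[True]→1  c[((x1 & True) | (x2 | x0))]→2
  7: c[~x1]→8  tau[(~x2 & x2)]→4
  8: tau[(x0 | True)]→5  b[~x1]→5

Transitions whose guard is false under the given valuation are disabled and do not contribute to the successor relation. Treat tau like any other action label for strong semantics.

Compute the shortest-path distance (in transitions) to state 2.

Answer: 2

Working:
Layered search for 2:
  depth 0: {0}
  depth 1: {4,8}
  depth 2: {1,2,3,5}
2 enters at depth 2; path tau·tau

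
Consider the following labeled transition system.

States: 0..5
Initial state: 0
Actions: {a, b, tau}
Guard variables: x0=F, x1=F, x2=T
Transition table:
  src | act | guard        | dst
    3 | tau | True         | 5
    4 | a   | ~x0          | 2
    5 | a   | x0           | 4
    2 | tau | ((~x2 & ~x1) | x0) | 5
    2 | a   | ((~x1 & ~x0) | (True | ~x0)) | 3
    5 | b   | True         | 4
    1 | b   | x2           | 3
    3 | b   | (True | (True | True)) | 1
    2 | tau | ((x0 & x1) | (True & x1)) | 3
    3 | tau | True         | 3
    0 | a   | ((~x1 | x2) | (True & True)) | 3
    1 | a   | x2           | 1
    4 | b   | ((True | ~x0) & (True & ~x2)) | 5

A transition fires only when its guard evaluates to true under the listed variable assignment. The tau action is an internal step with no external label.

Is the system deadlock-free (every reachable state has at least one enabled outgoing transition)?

Answer: DEADLOCK-FREE

Working:
Reachable = {0,1,2,3,4,5}
  0: a→3  [1 out]
  1: a→1  b→3  [2 out]
  2: a→3  [1 out]
  3: b→1  tau→3  tau→5  [3 out]
  4: a→2  [1 out]
  5: b→4  [1 out]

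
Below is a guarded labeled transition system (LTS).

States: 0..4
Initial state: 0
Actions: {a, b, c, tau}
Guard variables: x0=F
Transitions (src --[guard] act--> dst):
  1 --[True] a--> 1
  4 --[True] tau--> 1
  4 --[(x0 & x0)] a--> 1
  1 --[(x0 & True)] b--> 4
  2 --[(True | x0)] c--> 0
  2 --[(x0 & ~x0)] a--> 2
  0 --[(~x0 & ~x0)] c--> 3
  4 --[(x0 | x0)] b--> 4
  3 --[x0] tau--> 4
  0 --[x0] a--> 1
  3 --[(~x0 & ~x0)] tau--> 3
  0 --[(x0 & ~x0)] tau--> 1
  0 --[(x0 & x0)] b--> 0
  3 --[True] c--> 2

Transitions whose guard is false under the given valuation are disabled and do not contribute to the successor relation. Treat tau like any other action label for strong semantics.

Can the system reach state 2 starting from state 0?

After dropping false guards: 6 live edges.
L0 = {0}
L1 = {3}  total {0,3}
L2 = {2}  total {0,2,3}
R = {0,2,3}
trace reaching 2: c·c

Answer: REACHABLE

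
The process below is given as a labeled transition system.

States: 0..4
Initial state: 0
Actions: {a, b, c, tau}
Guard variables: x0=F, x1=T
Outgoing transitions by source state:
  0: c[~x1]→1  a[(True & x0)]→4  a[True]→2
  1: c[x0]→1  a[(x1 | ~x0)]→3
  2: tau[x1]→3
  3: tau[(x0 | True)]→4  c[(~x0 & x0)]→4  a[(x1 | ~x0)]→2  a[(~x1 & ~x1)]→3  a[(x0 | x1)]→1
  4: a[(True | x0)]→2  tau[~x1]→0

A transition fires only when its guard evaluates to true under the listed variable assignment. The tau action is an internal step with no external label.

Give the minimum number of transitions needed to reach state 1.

Answer: 3

Trace:
BFS to 1:
  L0 = {0}
  L1 = {2}
  L2 = {3}
  L3 = {1,4}
1 enters at depth 3; path a·tau·a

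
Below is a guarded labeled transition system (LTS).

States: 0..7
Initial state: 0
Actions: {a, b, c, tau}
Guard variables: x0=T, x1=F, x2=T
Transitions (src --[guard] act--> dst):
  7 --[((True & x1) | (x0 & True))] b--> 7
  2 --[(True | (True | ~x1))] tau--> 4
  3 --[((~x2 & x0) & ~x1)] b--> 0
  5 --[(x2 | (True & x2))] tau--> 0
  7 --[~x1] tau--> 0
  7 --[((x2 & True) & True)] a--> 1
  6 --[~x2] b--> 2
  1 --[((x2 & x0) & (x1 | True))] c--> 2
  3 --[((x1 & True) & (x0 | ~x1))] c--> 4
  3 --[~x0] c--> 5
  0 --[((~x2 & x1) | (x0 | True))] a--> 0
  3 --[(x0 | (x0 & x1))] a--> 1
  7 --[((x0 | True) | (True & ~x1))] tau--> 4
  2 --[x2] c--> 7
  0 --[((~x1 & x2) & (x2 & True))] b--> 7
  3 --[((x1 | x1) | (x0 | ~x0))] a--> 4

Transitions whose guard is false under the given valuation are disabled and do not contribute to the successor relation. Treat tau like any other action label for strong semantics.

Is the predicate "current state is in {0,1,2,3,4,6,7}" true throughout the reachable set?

Answer: INVARIANT HOLDS

Working:
Allowed set {0,1,2,3,4,6,7}
R = {0,1,2,4,7}
  0: safe
  1: safe
  2: safe
  4: safe
  7: safe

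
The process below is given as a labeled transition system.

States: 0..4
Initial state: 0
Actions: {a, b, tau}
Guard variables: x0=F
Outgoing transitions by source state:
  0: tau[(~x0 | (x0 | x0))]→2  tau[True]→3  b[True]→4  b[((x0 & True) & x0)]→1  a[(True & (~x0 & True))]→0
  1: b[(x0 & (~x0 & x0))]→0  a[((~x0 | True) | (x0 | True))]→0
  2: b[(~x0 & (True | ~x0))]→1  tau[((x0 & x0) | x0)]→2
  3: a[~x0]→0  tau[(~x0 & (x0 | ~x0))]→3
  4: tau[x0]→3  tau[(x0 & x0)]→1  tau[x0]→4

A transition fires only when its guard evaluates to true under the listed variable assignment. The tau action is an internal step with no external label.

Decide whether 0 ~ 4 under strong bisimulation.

Answer: NOT BISIMILAR

Analysis:
Refine partition for ~:
  round 0: {{0,1,2,3,4}}
  round 1: {{0},{1},{2},{3},{4}}
stable after 2 split(s): 5 block(s)
[0]={0}  [4]={4}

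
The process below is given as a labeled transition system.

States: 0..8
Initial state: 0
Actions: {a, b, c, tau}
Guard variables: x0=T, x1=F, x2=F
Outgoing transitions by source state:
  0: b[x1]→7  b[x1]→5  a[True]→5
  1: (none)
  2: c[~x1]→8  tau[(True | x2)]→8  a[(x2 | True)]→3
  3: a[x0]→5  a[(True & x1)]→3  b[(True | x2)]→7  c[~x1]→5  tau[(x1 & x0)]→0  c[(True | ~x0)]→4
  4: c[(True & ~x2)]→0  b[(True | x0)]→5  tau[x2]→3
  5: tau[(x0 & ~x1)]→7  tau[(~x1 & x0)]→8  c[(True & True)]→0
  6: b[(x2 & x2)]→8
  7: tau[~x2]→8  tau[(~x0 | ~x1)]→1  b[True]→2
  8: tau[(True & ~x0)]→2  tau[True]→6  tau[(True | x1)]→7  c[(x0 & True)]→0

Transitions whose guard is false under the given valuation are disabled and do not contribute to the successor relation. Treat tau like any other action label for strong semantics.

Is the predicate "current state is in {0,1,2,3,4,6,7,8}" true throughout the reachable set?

Answer: INVARIANT VIOLATED at state 5

Analysis:
Allowed set {0,1,2,3,4,6,7,8}
Reach set: {0,1,2,3,4,5,6,7,8}
  0: safe
  1: safe
  2: safe
  3: safe
  4: safe
  5: ✗ unsafe
  6: safe
  7: safe
  8: safe
witness against invariant: a → 5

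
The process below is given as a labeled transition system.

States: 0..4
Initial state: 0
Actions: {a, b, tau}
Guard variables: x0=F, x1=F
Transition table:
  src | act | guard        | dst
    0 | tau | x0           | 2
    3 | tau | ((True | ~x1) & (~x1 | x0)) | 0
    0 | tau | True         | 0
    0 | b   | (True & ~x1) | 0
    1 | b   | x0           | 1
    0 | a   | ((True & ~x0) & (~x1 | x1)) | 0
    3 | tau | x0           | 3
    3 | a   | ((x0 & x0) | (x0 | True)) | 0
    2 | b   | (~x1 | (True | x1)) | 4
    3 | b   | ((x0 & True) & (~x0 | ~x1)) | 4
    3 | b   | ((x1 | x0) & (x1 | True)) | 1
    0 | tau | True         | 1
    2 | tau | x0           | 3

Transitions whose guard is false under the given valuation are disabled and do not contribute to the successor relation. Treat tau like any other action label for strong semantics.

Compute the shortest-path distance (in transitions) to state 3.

Answer: UNREACHABLE

Working:
Layered search for 3:
  depth 0: {0}
  depth 1: {1}
3 never appears.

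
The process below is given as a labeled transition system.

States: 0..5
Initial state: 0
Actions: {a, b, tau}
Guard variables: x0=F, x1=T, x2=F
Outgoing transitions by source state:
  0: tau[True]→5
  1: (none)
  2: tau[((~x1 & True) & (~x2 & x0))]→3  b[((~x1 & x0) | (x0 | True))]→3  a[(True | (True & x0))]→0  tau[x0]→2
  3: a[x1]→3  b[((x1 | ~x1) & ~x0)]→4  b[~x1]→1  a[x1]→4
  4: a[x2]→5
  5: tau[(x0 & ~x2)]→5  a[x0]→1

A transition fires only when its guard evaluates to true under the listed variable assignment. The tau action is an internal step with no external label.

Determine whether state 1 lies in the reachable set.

After dropping false guards: 6 live edges.
depth 0: {0}
depth 1: {5}  cumulative {0,5}
Reach set: {0,5}

Answer: UNREACHABLE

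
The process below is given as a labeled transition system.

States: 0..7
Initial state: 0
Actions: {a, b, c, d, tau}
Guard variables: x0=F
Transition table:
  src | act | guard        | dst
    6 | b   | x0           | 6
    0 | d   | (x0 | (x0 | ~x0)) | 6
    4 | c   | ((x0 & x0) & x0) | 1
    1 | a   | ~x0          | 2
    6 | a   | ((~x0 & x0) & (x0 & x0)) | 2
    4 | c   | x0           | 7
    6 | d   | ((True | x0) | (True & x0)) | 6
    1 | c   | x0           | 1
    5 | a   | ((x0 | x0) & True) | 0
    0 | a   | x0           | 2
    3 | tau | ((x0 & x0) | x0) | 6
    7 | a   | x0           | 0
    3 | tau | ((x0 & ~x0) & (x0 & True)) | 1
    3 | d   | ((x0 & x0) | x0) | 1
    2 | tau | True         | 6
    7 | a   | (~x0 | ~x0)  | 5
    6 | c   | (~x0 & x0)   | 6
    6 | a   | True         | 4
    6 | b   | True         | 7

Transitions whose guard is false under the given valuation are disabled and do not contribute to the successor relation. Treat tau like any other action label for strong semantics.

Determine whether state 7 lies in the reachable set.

Answer: REACHABLE

Working:
Guard filter leaves 7 enabled edge(s).
depth 0: {0}
depth 1: {6}  cumulative {0,6}
depth 2: {4,7}  cumulative {0,4,6,7}
depth 3: {5}  cumulative {0,4,5,6,7}
Reachable = {0,4,5,6,7}
witness 7: d·b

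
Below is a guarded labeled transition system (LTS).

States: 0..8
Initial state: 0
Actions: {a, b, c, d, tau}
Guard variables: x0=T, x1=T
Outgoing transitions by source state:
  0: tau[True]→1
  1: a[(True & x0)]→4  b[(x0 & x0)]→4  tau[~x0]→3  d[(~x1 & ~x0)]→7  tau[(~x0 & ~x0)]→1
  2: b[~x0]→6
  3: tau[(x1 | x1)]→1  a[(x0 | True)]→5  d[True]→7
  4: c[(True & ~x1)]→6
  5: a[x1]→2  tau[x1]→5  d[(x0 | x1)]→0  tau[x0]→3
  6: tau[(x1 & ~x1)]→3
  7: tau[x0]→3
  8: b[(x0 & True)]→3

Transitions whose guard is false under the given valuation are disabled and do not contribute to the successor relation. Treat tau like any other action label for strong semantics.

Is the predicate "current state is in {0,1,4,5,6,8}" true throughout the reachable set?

Answer: INVARIANT HOLDS

Working:
Inv-set: {0,1,4,5,6,8}
R = {0,1,4}
  0: safe
  1: safe
  4: safe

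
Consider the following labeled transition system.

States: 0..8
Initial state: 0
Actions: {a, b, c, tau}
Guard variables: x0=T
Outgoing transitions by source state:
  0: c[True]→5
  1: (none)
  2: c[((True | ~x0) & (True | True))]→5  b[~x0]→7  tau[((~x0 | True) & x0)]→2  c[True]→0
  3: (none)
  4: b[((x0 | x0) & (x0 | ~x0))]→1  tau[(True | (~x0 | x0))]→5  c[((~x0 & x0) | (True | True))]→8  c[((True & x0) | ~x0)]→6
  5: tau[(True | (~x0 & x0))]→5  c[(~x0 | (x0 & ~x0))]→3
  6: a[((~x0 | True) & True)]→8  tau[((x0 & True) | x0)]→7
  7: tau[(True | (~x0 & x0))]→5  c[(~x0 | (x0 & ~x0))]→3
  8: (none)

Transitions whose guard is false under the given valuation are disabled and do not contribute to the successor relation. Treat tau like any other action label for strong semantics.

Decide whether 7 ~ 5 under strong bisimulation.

Refine partition for ~:
  P[0] = {{0,1,2,3,4,5,6,7,8}}
  P[1] = {{0},{1,3,8},{2},{4},{5,7},{6}}
6 equivalence class(es) (converged in 2)
[7]={5,7}  [5]={5,7}

Answer: BISIMILAR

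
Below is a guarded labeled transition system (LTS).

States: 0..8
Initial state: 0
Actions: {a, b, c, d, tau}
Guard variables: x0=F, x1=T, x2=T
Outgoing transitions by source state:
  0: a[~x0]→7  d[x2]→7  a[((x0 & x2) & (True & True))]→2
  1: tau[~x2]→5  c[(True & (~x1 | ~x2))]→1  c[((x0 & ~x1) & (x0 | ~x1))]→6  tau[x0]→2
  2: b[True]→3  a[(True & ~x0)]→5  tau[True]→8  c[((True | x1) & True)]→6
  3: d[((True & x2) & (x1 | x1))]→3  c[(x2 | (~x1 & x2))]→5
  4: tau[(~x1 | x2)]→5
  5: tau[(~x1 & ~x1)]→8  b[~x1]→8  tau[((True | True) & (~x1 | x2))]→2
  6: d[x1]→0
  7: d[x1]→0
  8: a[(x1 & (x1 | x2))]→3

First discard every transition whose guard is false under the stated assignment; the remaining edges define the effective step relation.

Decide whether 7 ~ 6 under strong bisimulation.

Refine partition for ~:
  π0 = {{0,1,2,3,4,5,6,7,8}}
  π1 = {{0},{1},{2},{3},{4,5},{6,7},{8}}
  π2 = {{0},{1},{2},{3},{4},{5},{6,7},{8}}
Fixed point at round 3; 8 class(es).
[7]={6,7}  [6]={6,7}

Answer: BISIMILAR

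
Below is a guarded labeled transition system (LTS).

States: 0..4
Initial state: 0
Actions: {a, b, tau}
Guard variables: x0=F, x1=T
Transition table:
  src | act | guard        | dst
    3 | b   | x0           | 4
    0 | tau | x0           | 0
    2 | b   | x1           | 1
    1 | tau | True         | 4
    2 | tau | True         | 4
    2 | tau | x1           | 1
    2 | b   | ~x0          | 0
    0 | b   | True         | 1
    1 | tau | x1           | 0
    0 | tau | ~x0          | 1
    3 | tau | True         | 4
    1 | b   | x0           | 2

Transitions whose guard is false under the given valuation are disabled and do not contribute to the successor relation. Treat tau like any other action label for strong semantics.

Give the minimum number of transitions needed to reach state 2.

Answer: UNREACHABLE

Trace:
Layered search for 2:
  depth 0: {0}
  depth 1: {1}
  depth 2: {4}
2 never appears.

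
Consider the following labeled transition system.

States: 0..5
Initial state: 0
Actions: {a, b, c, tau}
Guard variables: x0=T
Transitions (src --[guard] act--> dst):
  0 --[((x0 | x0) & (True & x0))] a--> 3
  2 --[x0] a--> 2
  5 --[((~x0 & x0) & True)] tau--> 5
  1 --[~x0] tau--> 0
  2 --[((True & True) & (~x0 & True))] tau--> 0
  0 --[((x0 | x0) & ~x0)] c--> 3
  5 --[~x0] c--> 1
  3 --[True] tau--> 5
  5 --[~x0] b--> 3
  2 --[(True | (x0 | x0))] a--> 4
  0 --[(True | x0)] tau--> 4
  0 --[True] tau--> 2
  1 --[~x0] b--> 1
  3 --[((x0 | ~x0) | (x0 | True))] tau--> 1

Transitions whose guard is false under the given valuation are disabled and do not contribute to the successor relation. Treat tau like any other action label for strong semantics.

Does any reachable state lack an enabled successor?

Reachable = {0,1,2,3,4,5}
  0: a→3  tau→2  tau→4  [deg 3]
  1: ∅  [STUCK]
  2: a→2  a→4  [deg 2]
  3: tau→1  tau→5  [deg 2]
  4: ∅  [STUCK]
  5: ∅  [STUCK]
trace reaching 1: a·tau

Answer: DEADLOCK at state 1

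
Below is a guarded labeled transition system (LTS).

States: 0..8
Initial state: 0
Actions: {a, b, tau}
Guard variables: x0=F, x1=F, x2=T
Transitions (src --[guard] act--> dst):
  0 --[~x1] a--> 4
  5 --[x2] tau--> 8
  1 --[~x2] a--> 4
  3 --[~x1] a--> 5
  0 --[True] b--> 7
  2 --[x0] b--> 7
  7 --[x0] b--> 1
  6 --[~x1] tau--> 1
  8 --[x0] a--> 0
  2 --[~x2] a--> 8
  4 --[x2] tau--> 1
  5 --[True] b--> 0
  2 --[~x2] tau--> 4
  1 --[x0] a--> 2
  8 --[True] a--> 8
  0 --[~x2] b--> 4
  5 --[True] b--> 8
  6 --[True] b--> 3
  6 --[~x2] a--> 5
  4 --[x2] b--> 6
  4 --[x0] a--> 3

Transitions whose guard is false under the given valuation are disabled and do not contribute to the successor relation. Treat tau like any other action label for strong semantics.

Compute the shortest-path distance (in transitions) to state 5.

Answer: 4

Trace:
Breadth-first toward 5:
  L0 = {0}
  L1 = {4,7}
  L2 = {1,6}
  L3 = {3}
  L4 = {5}
5 enters at depth 4; path a·b·b·a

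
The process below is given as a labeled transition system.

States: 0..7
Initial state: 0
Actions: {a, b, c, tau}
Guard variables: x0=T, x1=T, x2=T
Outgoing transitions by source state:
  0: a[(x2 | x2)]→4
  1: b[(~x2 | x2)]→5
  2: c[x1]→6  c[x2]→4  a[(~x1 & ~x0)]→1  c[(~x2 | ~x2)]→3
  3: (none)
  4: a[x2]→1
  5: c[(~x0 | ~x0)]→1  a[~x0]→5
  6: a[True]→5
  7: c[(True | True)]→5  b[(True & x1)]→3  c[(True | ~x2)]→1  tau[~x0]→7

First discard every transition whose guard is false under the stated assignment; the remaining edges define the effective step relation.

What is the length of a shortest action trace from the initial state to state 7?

Answer: UNREACHABLE

Working:
Layered search for 7:
  Layer 0: {0}
  Layer 1: {4}
  Layer 2: {1}
  Layer 3: {5}
7 never appears.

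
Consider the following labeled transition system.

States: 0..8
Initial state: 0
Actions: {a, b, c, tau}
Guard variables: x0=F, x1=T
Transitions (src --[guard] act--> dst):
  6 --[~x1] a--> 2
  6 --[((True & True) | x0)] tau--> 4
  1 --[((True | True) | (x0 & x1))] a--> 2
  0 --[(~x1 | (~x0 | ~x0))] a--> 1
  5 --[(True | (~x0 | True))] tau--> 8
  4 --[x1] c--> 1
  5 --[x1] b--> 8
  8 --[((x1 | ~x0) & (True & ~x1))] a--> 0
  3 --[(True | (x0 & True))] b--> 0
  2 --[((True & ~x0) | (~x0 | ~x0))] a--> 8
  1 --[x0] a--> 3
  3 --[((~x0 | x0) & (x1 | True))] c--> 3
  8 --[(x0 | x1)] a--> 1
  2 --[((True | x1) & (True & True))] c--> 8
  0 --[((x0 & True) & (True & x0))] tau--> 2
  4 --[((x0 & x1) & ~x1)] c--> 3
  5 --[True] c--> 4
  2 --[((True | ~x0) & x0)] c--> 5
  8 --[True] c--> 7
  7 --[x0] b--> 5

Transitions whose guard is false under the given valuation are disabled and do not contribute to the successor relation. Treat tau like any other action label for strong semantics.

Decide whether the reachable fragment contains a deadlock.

Answer: DEADLOCK at state 7

Trace:
Reach set: {0,1,2,7,8}
  0: a→1  [1 out]
  1: a→2  [1 out]
  2: a→8  c→8  [2 out]
  7: ∅  [deadlock]
  8: a→1  c→7  [2 out]
trace reaching 7: a·a·a·c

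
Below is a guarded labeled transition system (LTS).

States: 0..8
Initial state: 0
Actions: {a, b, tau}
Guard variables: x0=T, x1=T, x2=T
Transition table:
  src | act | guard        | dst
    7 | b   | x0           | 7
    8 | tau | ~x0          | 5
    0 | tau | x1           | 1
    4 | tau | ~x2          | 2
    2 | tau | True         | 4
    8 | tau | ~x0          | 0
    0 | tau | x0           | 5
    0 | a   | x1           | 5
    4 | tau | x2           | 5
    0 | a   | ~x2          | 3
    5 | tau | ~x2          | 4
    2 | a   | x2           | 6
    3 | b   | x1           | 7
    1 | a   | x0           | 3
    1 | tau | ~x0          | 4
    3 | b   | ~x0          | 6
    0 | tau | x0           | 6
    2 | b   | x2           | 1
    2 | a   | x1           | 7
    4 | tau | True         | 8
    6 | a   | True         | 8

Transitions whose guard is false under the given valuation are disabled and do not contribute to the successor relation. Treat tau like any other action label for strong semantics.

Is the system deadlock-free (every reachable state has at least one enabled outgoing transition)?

Reachable = {0,1,3,5,6,7,8}
  0: a→5  tau→1  tau→5  tau→6  [deg 4]
  1: a→3  [deg 1]
  3: b→7  [deg 1]
  5: ∅  [deadlock]
  6: a→8  [deg 1]
  7: b→7  [deg 1]
  8: ∅  [deadlock]
Path to 5: tau

Answer: DEADLOCK at state 5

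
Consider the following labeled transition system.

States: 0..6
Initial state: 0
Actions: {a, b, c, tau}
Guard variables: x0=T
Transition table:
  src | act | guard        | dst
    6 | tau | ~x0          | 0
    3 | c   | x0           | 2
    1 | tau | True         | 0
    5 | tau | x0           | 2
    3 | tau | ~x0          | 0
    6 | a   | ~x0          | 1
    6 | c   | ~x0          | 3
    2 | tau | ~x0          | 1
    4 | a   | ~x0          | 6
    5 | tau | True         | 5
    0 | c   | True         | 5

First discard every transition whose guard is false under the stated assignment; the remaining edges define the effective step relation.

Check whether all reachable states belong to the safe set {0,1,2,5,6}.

Answer: INVARIANT HOLDS

Working:
Allowed set {0,1,2,5,6}
Reach set: {0,2,5}
  0: ✓
  2: ✓
  5: ✓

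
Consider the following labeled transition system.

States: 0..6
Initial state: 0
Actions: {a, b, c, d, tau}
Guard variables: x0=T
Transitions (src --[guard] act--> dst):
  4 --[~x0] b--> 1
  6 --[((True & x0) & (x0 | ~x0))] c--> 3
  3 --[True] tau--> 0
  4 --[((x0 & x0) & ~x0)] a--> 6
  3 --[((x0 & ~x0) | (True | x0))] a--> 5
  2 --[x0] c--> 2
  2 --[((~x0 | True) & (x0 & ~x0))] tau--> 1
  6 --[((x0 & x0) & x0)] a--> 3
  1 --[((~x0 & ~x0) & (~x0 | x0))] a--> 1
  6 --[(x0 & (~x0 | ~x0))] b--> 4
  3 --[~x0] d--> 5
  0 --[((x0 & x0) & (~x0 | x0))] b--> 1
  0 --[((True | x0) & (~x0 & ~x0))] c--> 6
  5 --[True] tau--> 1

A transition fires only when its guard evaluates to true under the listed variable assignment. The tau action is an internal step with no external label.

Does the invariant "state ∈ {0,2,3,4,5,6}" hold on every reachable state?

Answer: INVARIANT VIOLATED at state 1

Trace:
Allowed set {0,2,3,4,5,6}
Reachable = {0,1}
  0: ✓
  1: ✗ unsafe
counterexample path to 1: b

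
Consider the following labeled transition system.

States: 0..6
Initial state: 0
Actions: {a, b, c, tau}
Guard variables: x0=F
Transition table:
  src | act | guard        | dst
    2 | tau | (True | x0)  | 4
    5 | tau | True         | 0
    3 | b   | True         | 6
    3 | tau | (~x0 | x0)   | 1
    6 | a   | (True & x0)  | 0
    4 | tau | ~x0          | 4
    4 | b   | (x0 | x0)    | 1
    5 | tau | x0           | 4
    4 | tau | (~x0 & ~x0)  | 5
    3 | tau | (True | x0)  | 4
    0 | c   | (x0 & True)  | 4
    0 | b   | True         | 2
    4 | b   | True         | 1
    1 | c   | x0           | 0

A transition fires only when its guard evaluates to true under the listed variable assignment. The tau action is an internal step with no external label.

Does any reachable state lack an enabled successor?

Answer: DEADLOCK at state 1

Trace:
Reachable = {0,1,2,4,5}
  0: b→2  [1 out]
  1: ∅  [no exit]
  2: tau→4  [1 out]
  4: b→1  tau→4  tau→5  [3 out]
  5: tau→0  [1 out]
witness 1: b·tau·b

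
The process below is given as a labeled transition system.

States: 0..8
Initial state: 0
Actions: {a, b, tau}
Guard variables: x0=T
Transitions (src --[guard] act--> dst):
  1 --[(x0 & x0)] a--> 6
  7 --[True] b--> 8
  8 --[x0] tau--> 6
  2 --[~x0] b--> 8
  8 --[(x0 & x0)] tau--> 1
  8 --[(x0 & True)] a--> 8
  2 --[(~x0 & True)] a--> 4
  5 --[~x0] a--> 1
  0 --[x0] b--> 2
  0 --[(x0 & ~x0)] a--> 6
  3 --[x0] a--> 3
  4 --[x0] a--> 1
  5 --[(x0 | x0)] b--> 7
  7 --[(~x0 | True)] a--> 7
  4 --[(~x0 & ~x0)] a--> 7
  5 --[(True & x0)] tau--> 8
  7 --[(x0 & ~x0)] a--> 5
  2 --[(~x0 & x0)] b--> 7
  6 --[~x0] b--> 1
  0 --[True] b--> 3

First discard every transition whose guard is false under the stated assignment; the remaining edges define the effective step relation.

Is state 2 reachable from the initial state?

Answer: REACHABLE

Working:
After dropping false guards: 12 live edges.
depth 0: {0}
depth 1: {2,3}  now seen {0,2,3}
Reachable = {0,2,3}
trace reaching 2: b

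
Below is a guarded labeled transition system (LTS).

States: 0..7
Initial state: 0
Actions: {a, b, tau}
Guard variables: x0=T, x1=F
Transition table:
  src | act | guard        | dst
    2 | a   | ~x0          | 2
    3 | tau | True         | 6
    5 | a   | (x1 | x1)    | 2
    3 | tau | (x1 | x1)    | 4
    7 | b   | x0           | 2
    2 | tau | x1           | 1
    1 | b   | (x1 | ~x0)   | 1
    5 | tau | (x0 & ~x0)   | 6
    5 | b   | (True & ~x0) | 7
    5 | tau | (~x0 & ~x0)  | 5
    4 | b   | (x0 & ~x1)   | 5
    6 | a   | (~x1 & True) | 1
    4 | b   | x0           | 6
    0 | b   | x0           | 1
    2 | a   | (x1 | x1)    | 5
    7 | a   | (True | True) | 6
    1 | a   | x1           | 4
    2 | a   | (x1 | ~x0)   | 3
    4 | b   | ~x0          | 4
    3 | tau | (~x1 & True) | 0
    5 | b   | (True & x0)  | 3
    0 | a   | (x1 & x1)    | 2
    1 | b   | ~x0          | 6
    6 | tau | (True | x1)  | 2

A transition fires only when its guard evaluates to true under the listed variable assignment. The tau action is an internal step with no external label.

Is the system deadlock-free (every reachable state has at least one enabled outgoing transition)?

R = {0,1}
  0: b→1  [1 exit(s)]
  1: ∅  [no exit]
Path to 1: b

Answer: DEADLOCK at state 1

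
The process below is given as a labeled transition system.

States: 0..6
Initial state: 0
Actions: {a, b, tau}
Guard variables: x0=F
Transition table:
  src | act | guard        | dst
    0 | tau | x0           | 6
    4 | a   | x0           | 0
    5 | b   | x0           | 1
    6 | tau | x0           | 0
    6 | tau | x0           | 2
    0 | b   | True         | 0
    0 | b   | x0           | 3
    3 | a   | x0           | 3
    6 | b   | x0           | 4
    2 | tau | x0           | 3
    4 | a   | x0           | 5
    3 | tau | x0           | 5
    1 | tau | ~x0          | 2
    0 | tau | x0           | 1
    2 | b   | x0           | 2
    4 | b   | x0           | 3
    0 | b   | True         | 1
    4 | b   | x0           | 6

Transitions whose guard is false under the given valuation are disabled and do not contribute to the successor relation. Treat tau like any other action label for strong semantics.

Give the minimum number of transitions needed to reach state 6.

Breadth-first toward 6:
  depth 0: {0}
  depth 1: {1}
  depth 2: {2}
6 never appears.

Answer: UNREACHABLE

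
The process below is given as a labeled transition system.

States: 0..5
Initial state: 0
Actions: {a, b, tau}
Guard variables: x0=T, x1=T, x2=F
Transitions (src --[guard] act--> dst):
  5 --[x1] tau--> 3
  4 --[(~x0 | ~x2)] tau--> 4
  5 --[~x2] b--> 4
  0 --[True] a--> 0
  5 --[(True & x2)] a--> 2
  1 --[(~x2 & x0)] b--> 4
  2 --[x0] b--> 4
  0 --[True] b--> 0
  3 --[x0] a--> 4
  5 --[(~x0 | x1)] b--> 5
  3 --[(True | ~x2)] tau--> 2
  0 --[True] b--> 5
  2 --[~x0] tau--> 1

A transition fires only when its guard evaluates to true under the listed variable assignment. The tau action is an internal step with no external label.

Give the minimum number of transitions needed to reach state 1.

Answer: UNREACHABLE

Analysis:
Layered search for 1:
  Layer 0: {0}
  Layer 1: {5}
  Layer 2: {3,4}
  Layer 3: {2}
1 never appears.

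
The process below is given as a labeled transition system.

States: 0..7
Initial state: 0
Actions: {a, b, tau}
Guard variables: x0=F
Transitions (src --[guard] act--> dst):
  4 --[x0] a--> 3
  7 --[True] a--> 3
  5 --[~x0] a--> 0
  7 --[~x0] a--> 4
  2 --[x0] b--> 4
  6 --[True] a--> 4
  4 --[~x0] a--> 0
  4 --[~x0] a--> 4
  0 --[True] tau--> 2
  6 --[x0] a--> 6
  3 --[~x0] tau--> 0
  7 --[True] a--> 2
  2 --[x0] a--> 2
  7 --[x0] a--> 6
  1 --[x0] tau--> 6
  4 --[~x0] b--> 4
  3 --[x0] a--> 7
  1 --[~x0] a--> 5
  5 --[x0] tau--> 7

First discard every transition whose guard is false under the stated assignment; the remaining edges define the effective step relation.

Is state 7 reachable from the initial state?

Answer: UNREACHABLE

Trace:
Guard filter leaves 11 enabled edge(s).
L0 = {0}
L1 = {2}  now seen {0,2}
Reachable = {0,2}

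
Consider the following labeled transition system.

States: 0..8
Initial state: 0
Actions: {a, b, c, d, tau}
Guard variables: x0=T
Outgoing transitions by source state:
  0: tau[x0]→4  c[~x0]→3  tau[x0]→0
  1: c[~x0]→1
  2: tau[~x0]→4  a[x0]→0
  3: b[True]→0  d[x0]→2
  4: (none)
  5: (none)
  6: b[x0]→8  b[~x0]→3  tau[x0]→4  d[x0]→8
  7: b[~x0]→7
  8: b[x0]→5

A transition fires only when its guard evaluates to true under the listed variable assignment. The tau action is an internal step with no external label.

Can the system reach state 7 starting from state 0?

Answer: UNREACHABLE

Analysis:
9 transition(s) survive guard evaluation.
Layer 0: {0}
Layer 1: {4}  cumulative {0,4}
Reach set: {0,4}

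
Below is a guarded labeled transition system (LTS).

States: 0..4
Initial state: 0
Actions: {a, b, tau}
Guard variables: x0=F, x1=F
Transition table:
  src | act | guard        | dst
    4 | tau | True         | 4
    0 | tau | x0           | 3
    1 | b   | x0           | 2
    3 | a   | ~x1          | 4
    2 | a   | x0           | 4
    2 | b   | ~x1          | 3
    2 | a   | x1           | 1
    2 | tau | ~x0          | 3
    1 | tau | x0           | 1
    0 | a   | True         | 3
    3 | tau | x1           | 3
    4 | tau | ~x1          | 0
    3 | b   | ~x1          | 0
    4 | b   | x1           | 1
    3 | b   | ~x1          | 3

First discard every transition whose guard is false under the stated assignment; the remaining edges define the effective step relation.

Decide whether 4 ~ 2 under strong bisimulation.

Answer: NOT BISIMILAR

Working:
Compute ~ classes (split until stable):
  π0 = {{0,1,2,3,4}}
  π1 = {{0},{1},{2},{3},{4}}
Fixed point at round 2; 5 class(es).
class of 4: {4}; class of 2: {2}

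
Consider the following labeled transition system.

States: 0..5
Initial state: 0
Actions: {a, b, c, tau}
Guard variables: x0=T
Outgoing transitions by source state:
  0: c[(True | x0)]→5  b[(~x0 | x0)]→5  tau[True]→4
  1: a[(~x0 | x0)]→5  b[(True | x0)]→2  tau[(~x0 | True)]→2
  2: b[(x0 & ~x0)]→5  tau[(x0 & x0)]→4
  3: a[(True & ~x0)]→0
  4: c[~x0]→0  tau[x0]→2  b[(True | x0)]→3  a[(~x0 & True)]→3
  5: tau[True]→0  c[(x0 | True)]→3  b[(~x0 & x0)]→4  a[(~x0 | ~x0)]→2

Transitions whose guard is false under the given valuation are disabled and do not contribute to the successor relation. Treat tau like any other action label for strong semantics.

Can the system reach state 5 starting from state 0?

Answer: REACHABLE

Trace:
After dropping false guards: 11 live edges.
Layer 0: {0}
Layer 1: {4,5}  total {0,4,5}
Layer 2: {2,3}  total {0,2,3,4,5}
R = {0,2,3,4,5}
witness 5: c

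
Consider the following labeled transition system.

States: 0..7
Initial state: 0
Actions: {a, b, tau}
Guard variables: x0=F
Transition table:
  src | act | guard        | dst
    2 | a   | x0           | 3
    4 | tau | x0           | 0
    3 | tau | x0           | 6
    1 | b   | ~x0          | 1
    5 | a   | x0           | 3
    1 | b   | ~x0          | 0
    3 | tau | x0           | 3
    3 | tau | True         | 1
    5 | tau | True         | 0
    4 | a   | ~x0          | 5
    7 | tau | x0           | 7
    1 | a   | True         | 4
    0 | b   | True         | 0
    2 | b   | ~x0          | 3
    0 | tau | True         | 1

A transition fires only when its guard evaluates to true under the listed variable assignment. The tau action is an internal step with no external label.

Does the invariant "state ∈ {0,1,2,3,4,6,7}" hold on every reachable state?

Safe = {0,1,2,3,4,6,7}
Reach set: {0,1,4,5}
  0: ok
  1: ok
  4: ok
  5: VIOLATES
witness against invariant: tau·a·a → 5

Answer: INVARIANT VIOLATED at state 5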